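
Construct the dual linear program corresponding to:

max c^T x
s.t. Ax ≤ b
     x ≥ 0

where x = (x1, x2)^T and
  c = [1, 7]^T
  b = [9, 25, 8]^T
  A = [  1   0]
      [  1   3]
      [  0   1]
Minimize: z = 9y1 + 25y2 + 8y3

Subject to:
  C1: -y1 - y2 ≤ -1
  C2: -3y2 - y3 ≤ -7
  y1, y2, y3 ≥ 0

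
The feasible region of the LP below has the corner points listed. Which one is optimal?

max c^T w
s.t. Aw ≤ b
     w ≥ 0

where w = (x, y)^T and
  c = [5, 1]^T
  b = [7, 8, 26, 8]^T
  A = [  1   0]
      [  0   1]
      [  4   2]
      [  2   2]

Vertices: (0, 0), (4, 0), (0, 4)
(4, 0) with z = 20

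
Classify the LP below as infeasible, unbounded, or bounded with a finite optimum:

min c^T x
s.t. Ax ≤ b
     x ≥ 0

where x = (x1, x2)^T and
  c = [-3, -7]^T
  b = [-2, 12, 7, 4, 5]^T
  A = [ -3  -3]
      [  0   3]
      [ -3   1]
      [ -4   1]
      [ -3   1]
Feasible point: (0, 1) satisfies every constraint, so the LP is feasible.
Direction d = (1, 0): for each constraint row a, a·d ≤ 0 —
  (-3)(1) + (-3)(0) = -3 ≤ 0
  (0)(1) + (3)(0) = 0 ≤ 0
  (-3)(1) + (1)(0) = -3 ≤ 0
  (-4)(1) + (1)(0) = -4 ≤ 0
  (-3)(1) + (1)(0) = -3 ≤ 0
and d ≥ 0, so (0, 1) + t·d stays feasible for every t ≥ 0. Along this ray z = -3x1 - 7x2 changes by -3 per unit t, so z → −∞.

Unbounded — the objective can decrease without bound over the feasible region.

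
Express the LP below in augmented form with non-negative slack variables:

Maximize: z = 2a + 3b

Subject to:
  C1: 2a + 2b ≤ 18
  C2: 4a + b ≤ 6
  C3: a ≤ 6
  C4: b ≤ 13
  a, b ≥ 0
max z = 2a + 3b

s.t.
  2a + 2b + s1 = 18
  4a + b + s2 = 6
  a + s3 = 6
  b + s4 = 13
  a, b, s1, s2, s3, s4 ≥ 0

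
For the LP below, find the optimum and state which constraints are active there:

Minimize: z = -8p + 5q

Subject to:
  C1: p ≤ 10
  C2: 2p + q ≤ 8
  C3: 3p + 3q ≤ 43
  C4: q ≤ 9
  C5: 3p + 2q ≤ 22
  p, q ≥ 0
Optimal: p = 4, q = 0
Binding: C2, q ≥ 0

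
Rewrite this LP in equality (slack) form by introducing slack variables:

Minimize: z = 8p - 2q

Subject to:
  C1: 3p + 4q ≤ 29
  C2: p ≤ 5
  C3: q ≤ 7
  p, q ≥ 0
min z = 8p - 2q

s.t.
  3p + 4q + s1 = 29
  p + s2 = 5
  q + s3 = 7
  p, q, s1, s2, s3 ≥ 0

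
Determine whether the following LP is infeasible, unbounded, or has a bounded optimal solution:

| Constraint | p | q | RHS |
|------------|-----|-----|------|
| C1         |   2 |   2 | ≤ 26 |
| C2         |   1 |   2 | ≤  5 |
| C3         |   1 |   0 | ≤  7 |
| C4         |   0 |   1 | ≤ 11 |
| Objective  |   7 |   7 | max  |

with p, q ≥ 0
The point (5, 0) satisfies every constraint, so the LP is feasible; the constraints give p ≤ 7 and q ≤ 11, which with p, q ≥ 0 keep the feasible region inside a bounded box. A feasible, bounded LP attains a finite optimum at a vertex.

Evaluating z = 7p + 7q at each vertex:
  (0, 0): z = 0
  (5, 0): z = 35
  (0, 2.5): z = 17.5

Bounded optimum: z* = 35 at (5, 0).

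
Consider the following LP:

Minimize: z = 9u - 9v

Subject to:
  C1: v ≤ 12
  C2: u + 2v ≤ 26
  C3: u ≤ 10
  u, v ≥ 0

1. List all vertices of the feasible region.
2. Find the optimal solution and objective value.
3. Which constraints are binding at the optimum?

1. (0, 0), (10, 0), (10, 8), (2, 12), (0, 12)
2. u = 0, v = 12, z = -108
3. C1, u ≥ 0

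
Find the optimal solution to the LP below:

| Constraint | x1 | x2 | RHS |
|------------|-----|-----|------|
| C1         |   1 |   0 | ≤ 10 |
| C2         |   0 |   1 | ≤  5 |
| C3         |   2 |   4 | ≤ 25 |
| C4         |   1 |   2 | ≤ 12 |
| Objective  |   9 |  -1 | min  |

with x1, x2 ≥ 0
x1 = 0, x2 = 5, z = -5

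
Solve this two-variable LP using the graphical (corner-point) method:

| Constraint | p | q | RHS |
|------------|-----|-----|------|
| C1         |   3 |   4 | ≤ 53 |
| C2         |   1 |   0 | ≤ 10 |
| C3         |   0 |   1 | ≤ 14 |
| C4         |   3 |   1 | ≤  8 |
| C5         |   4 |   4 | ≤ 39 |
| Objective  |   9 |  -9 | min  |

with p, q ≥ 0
p = 0, q = 8, z = -72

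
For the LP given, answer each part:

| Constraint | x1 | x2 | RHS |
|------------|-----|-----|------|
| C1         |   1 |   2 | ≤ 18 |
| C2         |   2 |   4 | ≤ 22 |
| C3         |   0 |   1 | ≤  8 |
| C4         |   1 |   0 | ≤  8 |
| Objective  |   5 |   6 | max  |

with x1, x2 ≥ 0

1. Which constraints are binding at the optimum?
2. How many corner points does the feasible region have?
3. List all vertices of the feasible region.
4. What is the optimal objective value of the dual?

1. C2, C4
2. 4
3. (0, 0), (8, 0), (8, 1.5), (0, 5.5)
4. 49 (by strong duality, equal to the primal optimum)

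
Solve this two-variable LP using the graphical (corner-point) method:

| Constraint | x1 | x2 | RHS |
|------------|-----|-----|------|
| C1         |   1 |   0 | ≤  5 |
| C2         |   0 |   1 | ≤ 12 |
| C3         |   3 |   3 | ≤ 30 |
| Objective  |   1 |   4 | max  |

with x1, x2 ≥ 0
Each vertex is the intersection of two constraint boundaries that also satisfies all remaining constraints:
  x1 = 0 and x2 = 0 → (0, 0)
  x1 = 5 and x2 = 0 → (5, 0)
  x1 = 5 and 3x1 + 3x2 = 30 → (5, 5)
  3x1 + 3x2 = 30 and x1 = 0 → (0, 10)

Evaluating z = x1 + 4x2 at each vertex:
  (0, 0): z = 0
  (5, 0): z = 5
  (5, 5): z = 25
  (0, 10): z = 40

The maximum is at (0, 10) with z = 40.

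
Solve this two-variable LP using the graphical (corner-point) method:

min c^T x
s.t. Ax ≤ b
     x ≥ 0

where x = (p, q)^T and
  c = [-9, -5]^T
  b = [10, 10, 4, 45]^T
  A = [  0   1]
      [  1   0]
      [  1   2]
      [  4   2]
p = 4, q = 0, z = -36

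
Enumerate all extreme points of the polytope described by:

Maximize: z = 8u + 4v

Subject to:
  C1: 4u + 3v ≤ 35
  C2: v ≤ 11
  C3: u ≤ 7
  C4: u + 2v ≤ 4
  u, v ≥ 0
Each vertex is the intersection of two constraint boundaries that also satisfies all remaining constraints:
  u = 0 and v = 0 → (0, 0)
  u + 2v = 4 and v = 0 → (4, 0)
  u + 2v = 4 and u = 0 → (0, 2)

Vertices: (0, 0), (4, 0), (0, 2)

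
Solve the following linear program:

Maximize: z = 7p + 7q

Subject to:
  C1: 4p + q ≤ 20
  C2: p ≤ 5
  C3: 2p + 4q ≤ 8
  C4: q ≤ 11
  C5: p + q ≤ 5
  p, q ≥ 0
p = 4, q = 0, z = 28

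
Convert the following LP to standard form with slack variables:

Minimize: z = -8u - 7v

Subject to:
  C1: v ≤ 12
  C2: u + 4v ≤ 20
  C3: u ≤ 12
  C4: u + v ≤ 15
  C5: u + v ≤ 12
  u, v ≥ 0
min z = -8u - 7v

s.t.
  v + s1 = 12
  u + 4v + s2 = 20
  u + s3 = 12
  u + v + s4 = 15
  u + v + s5 = 12
  u, v, s1, s2, s3, s4, s5 ≥ 0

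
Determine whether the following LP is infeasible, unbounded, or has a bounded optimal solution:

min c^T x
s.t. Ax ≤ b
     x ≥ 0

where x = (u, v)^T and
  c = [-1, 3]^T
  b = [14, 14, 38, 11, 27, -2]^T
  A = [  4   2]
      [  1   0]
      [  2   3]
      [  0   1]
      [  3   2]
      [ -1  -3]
The point (3.5, 0) satisfies every constraint, so the LP is feasible; the constraints give u ≤ 14 and v ≤ 11, which with u, v ≥ 0 keep the feasible region inside a bounded box. A feasible, bounded LP attains a finite optimum at a vertex.

Evaluating z = -u + 3v at each vertex:
  (0, 0.6667): z = 2
  (2, 0): z = -2
  (3.5, 0): z = -3.5
  (0, 7): z = 21

Bounded optimum: z* = -3.5 at (3.5, 0).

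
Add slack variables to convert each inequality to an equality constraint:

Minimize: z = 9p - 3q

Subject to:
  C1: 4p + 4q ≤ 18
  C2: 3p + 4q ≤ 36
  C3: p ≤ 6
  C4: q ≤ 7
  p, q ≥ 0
min z = 9p - 3q

s.t.
  4p + 4q + s1 = 18
  3p + 4q + s2 = 36
  p + s3 = 6
  q + s4 = 7
  p, q, s1, s2, s3, s4 ≥ 0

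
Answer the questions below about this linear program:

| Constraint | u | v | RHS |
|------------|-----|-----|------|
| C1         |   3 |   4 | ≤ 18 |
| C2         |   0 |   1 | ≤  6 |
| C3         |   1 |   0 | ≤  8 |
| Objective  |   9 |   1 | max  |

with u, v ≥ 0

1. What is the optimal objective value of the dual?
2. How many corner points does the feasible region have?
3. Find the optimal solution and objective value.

1. 54 (by strong duality, equal to the primal optimum)
2. 3
3. u = 6, v = 0, z = 54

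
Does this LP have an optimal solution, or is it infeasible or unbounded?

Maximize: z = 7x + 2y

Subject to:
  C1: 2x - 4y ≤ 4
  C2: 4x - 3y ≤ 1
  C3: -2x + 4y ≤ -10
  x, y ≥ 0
C1 requires 2x - 4y ≤ 4, while C3 (-2x + 4y ≤ -10) is equivalent to 2x - 4y ≥ 10. Together they would need 10 ≤ 2x - 4y ≤ 4, which is impossible since 10 > 4. No point satisfies all constraints.

The feasible region is empty; the LP is infeasible.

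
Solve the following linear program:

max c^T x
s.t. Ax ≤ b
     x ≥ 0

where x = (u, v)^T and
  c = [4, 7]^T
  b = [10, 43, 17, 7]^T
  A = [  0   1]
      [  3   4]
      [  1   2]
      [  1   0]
u = 7, v = 5, z = 63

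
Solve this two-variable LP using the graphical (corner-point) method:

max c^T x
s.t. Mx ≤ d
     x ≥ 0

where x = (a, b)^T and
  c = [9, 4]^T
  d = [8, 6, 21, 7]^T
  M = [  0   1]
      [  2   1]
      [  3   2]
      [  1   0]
a = 3, b = 0, z = 27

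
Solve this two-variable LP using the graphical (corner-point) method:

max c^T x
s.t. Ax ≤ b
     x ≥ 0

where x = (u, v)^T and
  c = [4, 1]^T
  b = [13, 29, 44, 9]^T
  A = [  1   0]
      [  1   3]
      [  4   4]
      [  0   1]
Each vertex is the intersection of two constraint boundaries that also satisfies all remaining constraints:
  u = 0 and v = 0 → (0, 0)
  4u + 4v = 44 and v = 0 → (11, 0)
  u + 3v = 29 and 4u + 4v = 44 → (2, 9)
  v = 9 and u = 0 → (0, 9)

Evaluating z = 4u + v at each vertex:
  (0, 0): z = 0
  (11, 0): z = 44
  (2, 9): z = 17
  (0, 9): z = 9

The maximum is at (11, 0) with z = 44.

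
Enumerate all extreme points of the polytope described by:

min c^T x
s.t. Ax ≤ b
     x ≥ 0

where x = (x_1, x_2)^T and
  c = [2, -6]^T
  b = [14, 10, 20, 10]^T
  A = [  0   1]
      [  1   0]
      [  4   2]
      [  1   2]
Each vertex is the intersection of two constraint boundaries that also satisfies all remaining constraints:
  x_1 = 0 and x_2 = 0 → (0, 0)
  4x_1 + 2x_2 = 20 and x_2 = 0 → (5, 0)
  4x_1 + 2x_2 = 20 and x_1 + 2x_2 = 10 → (3.333, 3.333)
  x_1 + 2x_2 = 10 and x_1 = 0 → (0, 5)

Vertices: (0, 0), (5, 0), (3.333, 3.333), (0, 5)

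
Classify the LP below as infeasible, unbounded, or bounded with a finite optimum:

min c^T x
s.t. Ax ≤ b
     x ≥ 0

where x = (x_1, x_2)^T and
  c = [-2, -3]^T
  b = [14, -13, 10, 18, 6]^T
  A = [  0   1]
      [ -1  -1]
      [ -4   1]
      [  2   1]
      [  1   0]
The point (2, 14) satisfies every constraint, so the LP is feasible; the constraints give x_1 ≤ 6 and x_2 ≤ 14, which with x_1, x_2 ≥ 0 keep the feasible region inside a bounded box. A feasible, bounded LP attains a finite optimum at a vertex.

Evaluating z = -2x_1 - 3x_2 at each vertex:
  (5, 8): z = -34
  (2, 14): z = -46
  (1, 14): z = -44
  (0.6, 12.4): z = -38.4

Bounded optimum: z* = -46 at (2, 14).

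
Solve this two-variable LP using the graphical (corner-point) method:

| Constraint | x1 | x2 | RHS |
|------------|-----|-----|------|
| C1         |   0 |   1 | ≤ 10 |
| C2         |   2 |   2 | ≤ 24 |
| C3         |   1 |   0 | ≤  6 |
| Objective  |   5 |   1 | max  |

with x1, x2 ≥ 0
x1 = 6, x2 = 6, z = 36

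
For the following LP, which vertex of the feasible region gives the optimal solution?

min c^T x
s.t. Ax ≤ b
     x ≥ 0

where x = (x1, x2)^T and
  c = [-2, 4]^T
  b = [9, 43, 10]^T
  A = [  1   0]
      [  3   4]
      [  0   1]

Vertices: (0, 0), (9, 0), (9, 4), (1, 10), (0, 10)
Evaluating z = -2x1 + 4x2 at each vertex:
  (0, 0): z = 0
  (9, 0): z = -18
  (9, 4): z = -2
  (1, 10): z = 38
  (0, 10): z = 40

The smallest value is z = -18, attained at (9, 0).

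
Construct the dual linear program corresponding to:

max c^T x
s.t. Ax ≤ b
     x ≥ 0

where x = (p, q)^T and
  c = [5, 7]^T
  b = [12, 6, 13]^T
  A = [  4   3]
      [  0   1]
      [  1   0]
Minimize: z = 12y1 + 6y2 + 13y3

Subject to:
  C1: -4y1 - y3 ≤ -5
  C2: -3y1 - y2 ≤ -7
  y1, y2, y3 ≥ 0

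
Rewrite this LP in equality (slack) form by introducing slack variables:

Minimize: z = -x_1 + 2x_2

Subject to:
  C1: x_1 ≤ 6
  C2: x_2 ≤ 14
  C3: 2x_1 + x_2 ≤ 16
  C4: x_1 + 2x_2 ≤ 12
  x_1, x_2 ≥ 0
min z = -x_1 + 2x_2

s.t.
  x_1 + s1 = 6
  x_2 + s2 = 14
  2x_1 + x_2 + s3 = 16
  x_1 + 2x_2 + s4 = 12
  x_1, x_2, s1, s2, s3, s4 ≥ 0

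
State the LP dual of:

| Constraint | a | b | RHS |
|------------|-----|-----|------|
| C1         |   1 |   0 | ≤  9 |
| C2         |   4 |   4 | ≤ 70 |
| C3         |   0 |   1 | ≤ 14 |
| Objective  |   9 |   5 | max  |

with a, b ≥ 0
Minimize: z = 9y1 + 70y2 + 14y3

Subject to:
  C1: -y1 - 4y2 ≤ -9
  C2: -4y2 - y3 ≤ -5
  y1, y2, y3 ≥ 0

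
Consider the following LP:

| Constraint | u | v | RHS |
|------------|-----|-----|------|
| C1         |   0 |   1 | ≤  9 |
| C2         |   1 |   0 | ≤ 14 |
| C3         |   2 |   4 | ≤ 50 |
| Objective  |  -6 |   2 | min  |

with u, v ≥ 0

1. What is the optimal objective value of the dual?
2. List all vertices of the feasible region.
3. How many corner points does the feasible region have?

1. -84 (by strong duality, equal to the primal optimum)
2. (0, 0), (14, 0), (14, 5.5), (7, 9), (0, 9)
3. 5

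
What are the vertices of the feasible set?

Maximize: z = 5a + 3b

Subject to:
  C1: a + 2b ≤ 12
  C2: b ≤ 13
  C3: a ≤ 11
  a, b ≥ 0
Each vertex is the intersection of two constraint boundaries that also satisfies all remaining constraints:
  a = 0 and b = 0 → (0, 0)
  a = 11 and b = 0 → (11, 0)
  a + 2b = 12 and a = 11 → (11, 0.5)
  a + 2b = 12 and a = 0 → (0, 6)

Vertices: (0, 0), (11, 0), (11, 0.5), (0, 6)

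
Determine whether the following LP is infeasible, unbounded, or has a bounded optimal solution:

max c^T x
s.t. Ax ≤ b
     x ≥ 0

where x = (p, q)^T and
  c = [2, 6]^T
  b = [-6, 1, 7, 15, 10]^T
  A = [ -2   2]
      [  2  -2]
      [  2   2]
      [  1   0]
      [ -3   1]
One constraint requires 2p - 2q ≤ 1, while the constraint -2p + 2q ≤ -6 is equivalent to 2p - 2q ≥ 6. Together they would need 6 ≤ 2p - 2q ≤ 1, which is impossible since 6 > 1. No point satisfies all constraints.

Infeasible: no point satisfies all constraints simultaneously.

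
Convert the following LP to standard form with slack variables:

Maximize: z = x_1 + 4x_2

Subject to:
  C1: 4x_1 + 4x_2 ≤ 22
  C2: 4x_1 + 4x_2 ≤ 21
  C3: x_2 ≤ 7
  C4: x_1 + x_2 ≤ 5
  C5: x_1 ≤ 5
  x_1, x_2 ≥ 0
max z = x_1 + 4x_2

s.t.
  4x_1 + 4x_2 + s1 = 22
  4x_1 + 4x_2 + s2 = 21
  x_2 + s3 = 7
  x_1 + x_2 + s4 = 5
  x_1 + s5 = 5
  x_1, x_2, s1, s2, s3, s4, s5 ≥ 0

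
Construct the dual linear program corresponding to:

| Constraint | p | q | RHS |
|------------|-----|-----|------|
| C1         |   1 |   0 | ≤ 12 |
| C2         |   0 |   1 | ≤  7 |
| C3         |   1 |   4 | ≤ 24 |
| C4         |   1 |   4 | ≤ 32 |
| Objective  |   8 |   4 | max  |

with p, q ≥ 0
Minimize: z = 12y1 + 7y2 + 24y3 + 32y4

Subject to:
  C1: -y1 - y3 - y4 ≤ -8
  C2: -y2 - 4y3 - 4y4 ≤ -4
  y1, y2, y3, y4 ≥ 0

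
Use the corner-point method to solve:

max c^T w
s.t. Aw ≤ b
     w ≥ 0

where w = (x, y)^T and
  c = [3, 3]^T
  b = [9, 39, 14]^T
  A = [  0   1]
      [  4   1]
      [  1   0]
Each vertex is the intersection of two constraint boundaries that also satisfies all remaining constraints:
  x = 0 and y = 0 → (0, 0)
  4x + y = 39 and y = 0 → (9.75, 0)
  y = 9 and 4x + y = 39 → (7.5, 9)
  y = 9 and x = 0 → (0, 9)

Evaluating z = 3x + 3y at each vertex:
  (0, 0): z = 0
  (9.75, 0): z = 29.25
  (7.5, 9): z = 49.5
  (0, 9): z = 27

The maximum is at (7.5, 9) with z = 49.5.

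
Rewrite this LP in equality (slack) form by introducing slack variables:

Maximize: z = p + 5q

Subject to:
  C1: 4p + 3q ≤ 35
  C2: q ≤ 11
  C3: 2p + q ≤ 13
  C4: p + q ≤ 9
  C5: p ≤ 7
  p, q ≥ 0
max z = p + 5q

s.t.
  4p + 3q + s1 = 35
  q + s2 = 11
  2p + q + s3 = 13
  p + q + s4 = 9
  p + s5 = 7
  p, q, s1, s2, s3, s4, s5 ≥ 0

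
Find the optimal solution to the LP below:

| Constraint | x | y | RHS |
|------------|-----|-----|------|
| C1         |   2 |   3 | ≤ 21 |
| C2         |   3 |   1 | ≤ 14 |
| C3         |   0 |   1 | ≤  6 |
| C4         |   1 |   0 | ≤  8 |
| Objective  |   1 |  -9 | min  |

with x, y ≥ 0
x = 0, y = 6, z = -54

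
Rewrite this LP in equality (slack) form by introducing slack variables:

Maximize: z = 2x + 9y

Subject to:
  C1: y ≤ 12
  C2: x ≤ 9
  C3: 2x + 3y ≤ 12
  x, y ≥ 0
max z = 2x + 9y

s.t.
  y + s1 = 12
  x + s2 = 9
  2x + 3y + s3 = 12
  x, y, s1, s2, s3 ≥ 0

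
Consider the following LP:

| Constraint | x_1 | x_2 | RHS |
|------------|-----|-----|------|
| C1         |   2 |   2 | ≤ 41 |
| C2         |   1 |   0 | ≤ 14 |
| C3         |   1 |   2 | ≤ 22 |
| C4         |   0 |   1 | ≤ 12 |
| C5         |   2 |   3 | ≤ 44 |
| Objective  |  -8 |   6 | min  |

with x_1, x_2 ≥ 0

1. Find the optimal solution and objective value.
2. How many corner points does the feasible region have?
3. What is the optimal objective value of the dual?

1. x_1 = 14, x_2 = 0, z = -112
2. 4
3. -112 (by strong duality, equal to the primal optimum)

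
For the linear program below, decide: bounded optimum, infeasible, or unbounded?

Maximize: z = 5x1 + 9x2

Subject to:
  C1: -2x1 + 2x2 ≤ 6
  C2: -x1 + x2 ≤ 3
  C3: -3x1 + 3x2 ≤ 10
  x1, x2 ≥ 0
Feasible point: (0, 0) satisfies every constraint, so the LP is feasible.
Direction d = (1, 0): for each constraint row a, a·d ≤ 0 —
  (-2)(1) + (2)(0) = -2 ≤ 0
  (-1)(1) + (1)(0) = -1 ≤ 0
  (-3)(1) + (3)(0) = -3 ≤ 0
and d ≥ 0, so (0, 0) + t·d stays feasible for every t ≥ 0. Along this ray z = 5x1 + 9x2 changes by 5 per unit t, so z → +∞.

The LP is unbounded; z can be made arbitrarily large.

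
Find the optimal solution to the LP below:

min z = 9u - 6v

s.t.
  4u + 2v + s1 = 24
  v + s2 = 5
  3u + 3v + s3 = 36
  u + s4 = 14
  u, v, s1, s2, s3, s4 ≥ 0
Each vertex is the intersection of two constraint boundaries that also satisfies all remaining constraints:
  u = 0 and v = 0 → (0, 0)
  4u + 2v = 24 and v = 0 → (6, 0)
  4u + 2v = 24 and v = 5 → (3.5, 5)
  v = 5 and u = 0 → (0, 5)

Evaluating z = 9u - 6v at each vertex:
  (0, 0): z = 0
  (6, 0): z = 54
  (3.5, 5): z = 1.5
  (0, 5): z = -30

The minimum is at (0, 5) with z = -30.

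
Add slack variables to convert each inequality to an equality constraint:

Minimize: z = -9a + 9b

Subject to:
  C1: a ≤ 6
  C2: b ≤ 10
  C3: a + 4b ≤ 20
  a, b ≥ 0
min z = -9a + 9b

s.t.
  a + s1 = 6
  b + s2 = 10
  a + 4b + s3 = 20
  a, b, s1, s2, s3 ≥ 0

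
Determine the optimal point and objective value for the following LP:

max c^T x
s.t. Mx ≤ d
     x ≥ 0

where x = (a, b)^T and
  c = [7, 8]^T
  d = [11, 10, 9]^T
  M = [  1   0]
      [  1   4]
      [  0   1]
a = 10, b = 0, z = 70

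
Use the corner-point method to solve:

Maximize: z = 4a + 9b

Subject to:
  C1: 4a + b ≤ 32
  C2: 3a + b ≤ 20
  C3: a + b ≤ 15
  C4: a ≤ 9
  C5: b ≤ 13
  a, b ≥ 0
Each vertex is the intersection of two constraint boundaries that also satisfies all remaining constraints:
  a = 0 and b = 0 → (0, 0)
  3a + b = 20 and b = 0 → (6.667, 0)
  3a + b = 20 and a + b = 15 → (2.5, 12.5)
  a + b = 15 and b = 13 → (2, 13)
  b = 13 and a = 0 → (0, 13)

Evaluating z = 4a + 9b at each vertex:
  (0, 0): z = 0
  (6.667, 0): z = 26.67
  (2.5, 12.5): z = 122.5
  (2, 13): z = 125
  (0, 13): z = 117

The maximum is at (2, 13) with z = 125.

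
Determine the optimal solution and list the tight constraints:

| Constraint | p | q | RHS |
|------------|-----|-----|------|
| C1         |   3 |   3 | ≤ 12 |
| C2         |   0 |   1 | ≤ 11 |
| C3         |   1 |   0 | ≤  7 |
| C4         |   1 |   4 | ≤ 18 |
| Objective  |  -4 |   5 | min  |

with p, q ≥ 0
Optimal: p = 4, q = 0
Slack at optimum:
  C1: slack = 0 (binding)
  C2: slack = 11
  C3: slack = 3
  C4: slack = 14
  p ≥ 0: p = 4
  q ≥ 0: q = 0 (binding)
Binding constraints: C1, q ≥ 0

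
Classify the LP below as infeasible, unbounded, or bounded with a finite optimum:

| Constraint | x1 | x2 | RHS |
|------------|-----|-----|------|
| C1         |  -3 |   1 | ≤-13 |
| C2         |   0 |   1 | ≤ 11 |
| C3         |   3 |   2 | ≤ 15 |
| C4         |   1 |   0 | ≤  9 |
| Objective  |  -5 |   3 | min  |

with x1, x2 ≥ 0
The point (5, 0) satisfies every constraint, so the LP is feasible; the constraints give x1 ≤ 9 and x2 ≤ 11, which with x1, x2 ≥ 0 keep the feasible region inside a bounded box. A feasible, bounded LP attains a finite optimum at a vertex.

Evaluating z = -5x1 + 3x2 at each vertex:
  (4.333, 0): z = -21.67
  (5, 0): z = -25
  (4.556, 0.6667): z = -20.78

Feasible with finite optimum z* = -25 at (5, 0).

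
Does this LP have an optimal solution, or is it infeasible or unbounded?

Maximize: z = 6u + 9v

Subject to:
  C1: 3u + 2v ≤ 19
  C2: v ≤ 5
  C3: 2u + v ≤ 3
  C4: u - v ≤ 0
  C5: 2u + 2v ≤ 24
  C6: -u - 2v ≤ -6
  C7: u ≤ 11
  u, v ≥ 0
The point (0, 3) satisfies every constraint, so the LP is feasible; the constraints give u ≤ 11 and v ≤ 5, which with u, v ≥ 0 keep the feasible region inside a bounded box. A feasible, bounded LP attains a finite optimum at a vertex.

Evaluating z = 6u + 9v at each vertex:
  (0, 3): z = 27

Bounded optimum: z* = 27 at (0, 3).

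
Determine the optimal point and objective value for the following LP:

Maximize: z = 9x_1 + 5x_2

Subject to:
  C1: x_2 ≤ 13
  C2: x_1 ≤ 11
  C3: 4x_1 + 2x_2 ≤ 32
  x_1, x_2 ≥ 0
Each vertex is the intersection of two constraint boundaries that also satisfies all remaining constraints:
  x_1 = 0 and x_2 = 0 → (0, 0)
  4x_1 + 2x_2 = 32 and x_2 = 0 → (8, 0)
  x_2 = 13 and 4x_1 + 2x_2 = 32 → (1.5, 13)
  x_2 = 13 and x_1 = 0 → (0, 13)

Evaluating z = 9x_1 + 5x_2 at each vertex:
  (0, 0): z = 0
  (8, 0): z = 72
  (1.5, 13): z = 78.5
  (0, 13): z = 65

The maximum is at (1.5, 13) with z = 78.5.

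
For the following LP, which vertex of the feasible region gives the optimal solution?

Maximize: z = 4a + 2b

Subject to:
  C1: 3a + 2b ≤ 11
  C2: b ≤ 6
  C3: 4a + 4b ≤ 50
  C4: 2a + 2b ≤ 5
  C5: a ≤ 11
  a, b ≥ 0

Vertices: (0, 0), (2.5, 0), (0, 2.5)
Evaluating z = 4a + 2b at each vertex:
  (0, 0): z = 0
  (2.5, 0): z = 10
  (0, 2.5): z = 5

The largest value is z = 10, attained at (2.5, 0).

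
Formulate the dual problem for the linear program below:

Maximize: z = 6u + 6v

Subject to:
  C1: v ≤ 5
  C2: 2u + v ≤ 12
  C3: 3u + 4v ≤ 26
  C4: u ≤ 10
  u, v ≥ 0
Minimize: z = 5y1 + 12y2 + 26y3 + 10y4

Subject to:
  C1: -2y2 - 3y3 - y4 ≤ -6
  C2: -y1 - y2 - 4y3 ≤ -6
  y1, y2, y3, y4 ≥ 0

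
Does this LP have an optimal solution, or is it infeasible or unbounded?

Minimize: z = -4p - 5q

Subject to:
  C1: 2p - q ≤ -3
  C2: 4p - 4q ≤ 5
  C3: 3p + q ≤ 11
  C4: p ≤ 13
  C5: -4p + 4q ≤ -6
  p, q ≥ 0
C2 requires 4p - 4q ≤ 5, while C5 (-4p + 4q ≤ -6) is equivalent to 4p - 4q ≥ 6. Together they would need 6 ≤ 4p - 4q ≤ 5, which is impossible since 6 > 5. No point satisfies all constraints.

The feasible region is empty; the LP is infeasible.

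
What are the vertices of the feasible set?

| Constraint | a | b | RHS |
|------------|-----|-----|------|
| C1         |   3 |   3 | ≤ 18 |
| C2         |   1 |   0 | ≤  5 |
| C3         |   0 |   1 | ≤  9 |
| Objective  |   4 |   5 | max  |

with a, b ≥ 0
Each vertex is the intersection of two constraint boundaries that also satisfies all remaining constraints:
  a = 0 and b = 0 → (0, 0)
  a = 5 and b = 0 → (5, 0)
  3a + 3b = 18 and a = 5 → (5, 1)
  3a + 3b = 18 and a = 0 → (0, 6)

Vertices: (0, 0), (5, 0), (5, 1), (0, 6)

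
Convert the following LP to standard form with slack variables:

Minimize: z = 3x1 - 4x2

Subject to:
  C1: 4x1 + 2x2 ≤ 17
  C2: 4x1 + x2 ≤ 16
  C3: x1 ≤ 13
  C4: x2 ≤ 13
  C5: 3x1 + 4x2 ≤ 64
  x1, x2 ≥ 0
min z = 3x1 - 4x2

s.t.
  4x1 + 2x2 + s1 = 17
  4x1 + x2 + s2 = 16
  x1 + s3 = 13
  x2 + s4 = 13
  3x1 + 4x2 + s5 = 64
  x1, x2, s1, s2, s3, s4, s5 ≥ 0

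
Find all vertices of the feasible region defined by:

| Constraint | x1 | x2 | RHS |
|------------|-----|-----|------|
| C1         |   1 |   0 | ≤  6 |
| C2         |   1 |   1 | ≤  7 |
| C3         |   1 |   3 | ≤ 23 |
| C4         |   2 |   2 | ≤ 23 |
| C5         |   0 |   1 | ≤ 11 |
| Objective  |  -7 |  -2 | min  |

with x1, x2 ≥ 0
Each vertex is the intersection of two constraint boundaries that also satisfies all remaining constraints:
  x1 = 0 and x2 = 0 → (0, 0)
  x1 = 6 and x2 = 0 → (6, 0)
  x1 = 6 and x1 + x2 = 7 → (6, 1)
  x1 + x2 = 7 and x1 = 0 → (0, 7)

Vertices: (0, 0), (6, 0), (6, 1), (0, 7)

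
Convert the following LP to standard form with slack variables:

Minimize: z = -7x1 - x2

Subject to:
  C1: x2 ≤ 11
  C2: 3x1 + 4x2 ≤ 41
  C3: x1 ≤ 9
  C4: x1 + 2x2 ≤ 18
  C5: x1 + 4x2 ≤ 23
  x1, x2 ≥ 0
min z = -7x1 - x2

s.t.
  x2 + s1 = 11
  3x1 + 4x2 + s2 = 41
  x1 + s3 = 9
  x1 + 2x2 + s4 = 18
  x1 + 4x2 + s5 = 23
  x1, x2, s1, s2, s3, s4, s5 ≥ 0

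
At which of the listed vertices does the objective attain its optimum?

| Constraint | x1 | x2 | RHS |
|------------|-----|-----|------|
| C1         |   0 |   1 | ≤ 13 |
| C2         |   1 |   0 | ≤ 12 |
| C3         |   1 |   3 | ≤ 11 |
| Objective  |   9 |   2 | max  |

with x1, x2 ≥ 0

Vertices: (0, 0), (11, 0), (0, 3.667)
(11, 0) with z = 99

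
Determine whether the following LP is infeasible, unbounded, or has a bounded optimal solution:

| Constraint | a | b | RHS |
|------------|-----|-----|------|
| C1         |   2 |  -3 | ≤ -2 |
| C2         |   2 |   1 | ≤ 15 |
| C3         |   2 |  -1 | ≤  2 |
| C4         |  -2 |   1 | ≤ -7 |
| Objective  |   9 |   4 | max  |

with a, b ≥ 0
C3 requires 2a - b ≤ 2, while C4 (-2a + b ≤ -7) is equivalent to 2a - b ≥ 7. Together they would need 7 ≤ 2a - b ≤ 2, which is impossible since 7 > 2. No point satisfies all constraints.

The feasible region is empty; the LP is infeasible.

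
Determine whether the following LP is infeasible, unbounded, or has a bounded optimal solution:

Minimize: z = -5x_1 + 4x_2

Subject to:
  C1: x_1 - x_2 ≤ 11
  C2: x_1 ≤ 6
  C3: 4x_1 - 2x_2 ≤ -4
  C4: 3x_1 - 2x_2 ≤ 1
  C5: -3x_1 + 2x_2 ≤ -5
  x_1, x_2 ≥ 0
C4 requires 3x_1 - 2x_2 ≤ 1, while C5 (-3x_1 + 2x_2 ≤ -5) is equivalent to 3x_1 - 2x_2 ≥ 5. Together they would need 5 ≤ 3x_1 - 2x_2 ≤ 1, which is impossible since 5 > 1. No point satisfies all constraints.

The feasible region is empty; the LP is infeasible.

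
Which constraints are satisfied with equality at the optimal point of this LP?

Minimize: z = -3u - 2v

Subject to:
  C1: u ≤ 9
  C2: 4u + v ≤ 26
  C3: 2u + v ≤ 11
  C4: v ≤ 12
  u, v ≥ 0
Optimal: u = 0, v = 11
Slack at optimum:
  C1: slack = 9
  C2: slack = 15
  C3: slack = 0 (binding)
  C4: slack = 1
  u ≥ 0: u = 0 (binding)
  v ≥ 0: v = 11
Binding constraints: C3, u ≥ 0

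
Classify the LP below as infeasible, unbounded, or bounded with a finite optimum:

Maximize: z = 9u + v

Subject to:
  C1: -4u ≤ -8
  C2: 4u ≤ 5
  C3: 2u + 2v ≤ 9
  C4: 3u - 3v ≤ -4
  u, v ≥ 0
C2 requires 4u ≤ 5, while C1 (-4u ≤ -8) is equivalent to 4u ≥ 8. Together they would need 8 ≤ 4u ≤ 5, which is impossible since 8 > 5. No point satisfies all constraints.

Infeasible: no point satisfies all constraints simultaneously.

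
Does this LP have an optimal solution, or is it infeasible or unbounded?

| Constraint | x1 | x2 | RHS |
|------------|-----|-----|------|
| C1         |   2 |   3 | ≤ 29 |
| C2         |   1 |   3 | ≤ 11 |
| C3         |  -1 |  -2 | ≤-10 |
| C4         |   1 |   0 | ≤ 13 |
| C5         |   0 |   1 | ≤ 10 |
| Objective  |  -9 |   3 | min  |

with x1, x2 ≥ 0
The point (11, 0) satisfies every constraint, so the LP is feasible; the constraints give x1 ≤ 13 and x2 ≤ 10, which with x1, x2 ≥ 0 keep the feasible region inside a bounded box. A feasible, bounded LP attains a finite optimum at a vertex.

The LP has an optimal solution: (11, 0) with z = -99.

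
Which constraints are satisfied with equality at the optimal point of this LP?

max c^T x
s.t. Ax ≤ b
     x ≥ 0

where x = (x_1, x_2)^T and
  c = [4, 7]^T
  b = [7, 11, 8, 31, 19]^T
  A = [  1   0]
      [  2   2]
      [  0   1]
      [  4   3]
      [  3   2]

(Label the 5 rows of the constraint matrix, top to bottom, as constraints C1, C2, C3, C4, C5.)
Optimal: x_1 = 0, x_2 = 5.5
Slack at optimum:
  C1: slack = 7
  C2: slack = 0 (binding)
  C3: slack = 2.5
  C4: slack = 14.5
  C5: slack = 8
  x_1 ≥ 0: x_1 = 0 (binding)
  x_2 ≥ 0: x_2 = 5.5
Binding constraints: C2, x_1 ≥ 0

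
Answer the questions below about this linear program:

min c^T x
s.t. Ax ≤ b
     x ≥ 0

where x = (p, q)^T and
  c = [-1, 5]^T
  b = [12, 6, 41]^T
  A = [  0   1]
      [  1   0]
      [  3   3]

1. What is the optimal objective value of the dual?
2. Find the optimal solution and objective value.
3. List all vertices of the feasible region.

1. -6 (by strong duality, equal to the primal optimum)
2. p = 6, q = 0, z = -6
3. (0, 0), (6, 0), (6, 7.667), (1.667, 12), (0, 12)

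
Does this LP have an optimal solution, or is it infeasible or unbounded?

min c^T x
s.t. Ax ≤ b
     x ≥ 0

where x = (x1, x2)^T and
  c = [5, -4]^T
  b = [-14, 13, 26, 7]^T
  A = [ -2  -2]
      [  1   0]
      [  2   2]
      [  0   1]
The point (0, 7) satisfies every constraint, so the LP is feasible; the constraints give x1 ≤ 13 and x2 ≤ 7, which with x1, x2 ≥ 0 keep the feasible region inside a bounded box. A feasible, bounded LP attains a finite optimum at a vertex.

Evaluating z = 5x1 - 4x2 at each vertex:
  (7, 0): z = 35
  (13, 0): z = 65
  (6, 7): z = 2
  (0, 7): z = -28

Bounded optimum: z* = -28 at (0, 7).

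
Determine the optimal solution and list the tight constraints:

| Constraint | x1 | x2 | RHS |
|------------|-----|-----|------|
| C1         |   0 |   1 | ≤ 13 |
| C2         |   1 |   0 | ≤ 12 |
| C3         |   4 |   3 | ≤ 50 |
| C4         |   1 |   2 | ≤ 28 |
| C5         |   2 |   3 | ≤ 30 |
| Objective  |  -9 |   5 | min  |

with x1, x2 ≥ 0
Optimal: x1 = 12, x2 = 0
Slack at optimum:
  C1: slack = 13
  C2: slack = 0 (binding)
  C3: slack = 2
  C4: slack = 16
  C5: slack = 6
  x1 ≥ 0: x1 = 12
  x2 ≥ 0: x2 = 0 (binding)
Binding constraints: C2, x2 ≥ 0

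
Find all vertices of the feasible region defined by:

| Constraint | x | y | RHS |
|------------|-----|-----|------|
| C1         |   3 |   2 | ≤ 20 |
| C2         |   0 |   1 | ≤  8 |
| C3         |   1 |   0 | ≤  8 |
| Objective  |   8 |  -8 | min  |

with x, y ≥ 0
Each vertex is the intersection of two constraint boundaries that also satisfies all remaining constraints:
  x = 0 and y = 0 → (0, 0)
  3x + 2y = 20 and y = 0 → (6.667, 0)
  3x + 2y = 20 and y = 8 → (1.333, 8)
  y = 8 and x = 0 → (0, 8)

Vertices: (0, 0), (6.667, 0), (1.333, 8), (0, 8)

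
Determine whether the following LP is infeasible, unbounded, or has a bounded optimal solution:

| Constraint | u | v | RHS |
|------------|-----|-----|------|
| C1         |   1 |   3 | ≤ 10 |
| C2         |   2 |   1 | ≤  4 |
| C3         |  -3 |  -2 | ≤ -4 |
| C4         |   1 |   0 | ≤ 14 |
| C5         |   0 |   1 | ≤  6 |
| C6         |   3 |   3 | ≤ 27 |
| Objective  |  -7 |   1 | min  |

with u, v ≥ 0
The point (2, 0) satisfies every constraint, so the LP is feasible; the constraints give u ≤ 14 and v ≤ 6, which with u, v ≥ 0 keep the feasible region inside a bounded box. A feasible, bounded LP attains a finite optimum at a vertex.

Feasible with finite optimum z* = -14 at (2, 0).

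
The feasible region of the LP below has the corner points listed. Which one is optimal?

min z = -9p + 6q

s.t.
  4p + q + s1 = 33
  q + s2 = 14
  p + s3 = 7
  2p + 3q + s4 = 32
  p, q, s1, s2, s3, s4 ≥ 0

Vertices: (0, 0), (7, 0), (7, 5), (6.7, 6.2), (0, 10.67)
(7, 0) with z = -63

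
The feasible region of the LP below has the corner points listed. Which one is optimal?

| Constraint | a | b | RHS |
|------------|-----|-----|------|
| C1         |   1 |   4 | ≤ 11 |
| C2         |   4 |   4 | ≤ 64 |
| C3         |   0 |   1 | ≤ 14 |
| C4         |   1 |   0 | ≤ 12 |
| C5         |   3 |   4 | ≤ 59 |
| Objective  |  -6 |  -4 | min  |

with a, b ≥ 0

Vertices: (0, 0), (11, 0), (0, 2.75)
(11, 0) with z = -66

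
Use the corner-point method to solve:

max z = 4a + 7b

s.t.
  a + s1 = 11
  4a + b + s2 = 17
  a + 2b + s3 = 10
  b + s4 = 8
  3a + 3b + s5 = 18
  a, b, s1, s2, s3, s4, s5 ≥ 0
Each vertex is the intersection of two constraint boundaries that also satisfies all remaining constraints:
  a = 0 and b = 0 → (0, 0)
  4a + b = 17 and b = 0 → (4.25, 0)
  4a + b = 17 and 3a + 3b = 18 → (3.667, 2.333)
  a + 2b = 10 and 3a + 3b = 18 → (2, 4)
  a + 2b = 10 and a = 0 → (0, 5)

Evaluating z = 4a + 7b at each vertex:
  (0, 0): z = 0
  (4.25, 0): z = 17
  (3.667, 2.333): z = 31
  (2, 4): z = 36
  (0, 5): z = 35

The maximum is at (2, 4) with z = 36.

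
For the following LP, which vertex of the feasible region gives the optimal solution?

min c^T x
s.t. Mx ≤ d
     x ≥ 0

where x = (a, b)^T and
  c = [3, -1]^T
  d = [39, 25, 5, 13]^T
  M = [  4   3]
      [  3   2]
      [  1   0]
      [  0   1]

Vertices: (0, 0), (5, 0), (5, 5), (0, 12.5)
(0, 12.5) with z = -12.5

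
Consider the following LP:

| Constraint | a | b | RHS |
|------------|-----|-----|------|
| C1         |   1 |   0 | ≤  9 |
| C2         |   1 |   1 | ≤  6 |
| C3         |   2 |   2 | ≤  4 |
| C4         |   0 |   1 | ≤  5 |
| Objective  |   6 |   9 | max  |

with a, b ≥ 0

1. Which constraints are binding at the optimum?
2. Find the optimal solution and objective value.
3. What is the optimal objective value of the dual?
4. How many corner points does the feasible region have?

1. C3, a ≥ 0
2. a = 0, b = 2, z = 18
3. 18 (by strong duality, equal to the primal optimum)
4. 3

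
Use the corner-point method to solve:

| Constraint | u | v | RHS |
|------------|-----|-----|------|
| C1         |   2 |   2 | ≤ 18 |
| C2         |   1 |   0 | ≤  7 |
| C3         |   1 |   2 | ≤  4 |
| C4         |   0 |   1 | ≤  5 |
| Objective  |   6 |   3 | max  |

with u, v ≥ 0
Each vertex is the intersection of two constraint boundaries that also satisfies all remaining constraints:
  u = 0 and v = 0 → (0, 0)
  u + 2v = 4 and v = 0 → (4, 0)
  u + 2v = 4 and u = 0 → (0, 2)

Evaluating z = 6u + 3v at each vertex:
  (0, 0): z = 0
  (4, 0): z = 24
  (0, 2): z = 6

The maximum is at (4, 0) with z = 24.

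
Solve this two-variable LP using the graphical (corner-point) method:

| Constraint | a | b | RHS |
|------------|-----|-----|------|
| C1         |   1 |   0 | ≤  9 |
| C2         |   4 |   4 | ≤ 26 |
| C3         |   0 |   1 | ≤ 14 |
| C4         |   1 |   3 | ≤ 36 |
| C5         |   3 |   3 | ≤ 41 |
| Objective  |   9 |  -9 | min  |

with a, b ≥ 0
Each vertex is the intersection of two constraint boundaries that also satisfies all remaining constraints:
  a = 0 and b = 0 → (0, 0)
  4a + 4b = 26 and b = 0 → (6.5, 0)
  4a + 4b = 26 and a = 0 → (0, 6.5)

Evaluating z = 9a - 9b at each vertex:
  (0, 0): z = 0
  (6.5, 0): z = 58.5
  (0, 6.5): z = -58.5

The minimum is at (0, 6.5) with z = -58.5.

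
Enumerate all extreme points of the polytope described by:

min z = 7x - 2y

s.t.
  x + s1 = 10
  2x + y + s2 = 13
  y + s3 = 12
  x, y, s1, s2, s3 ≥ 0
Each vertex is the intersection of two constraint boundaries that also satisfies all remaining constraints:
  x = 0 and y = 0 → (0, 0)
  2x + y = 13 and y = 0 → (6.5, 0)
  2x + y = 13 and y = 12 → (0.5, 12)
  y = 12 and x = 0 → (0, 12)

Vertices: (0, 0), (6.5, 0), (0.5, 12), (0, 12)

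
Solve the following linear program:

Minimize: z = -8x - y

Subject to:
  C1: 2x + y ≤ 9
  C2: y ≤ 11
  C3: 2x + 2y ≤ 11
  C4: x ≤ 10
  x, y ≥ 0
x = 4.5, y = 0, z = -36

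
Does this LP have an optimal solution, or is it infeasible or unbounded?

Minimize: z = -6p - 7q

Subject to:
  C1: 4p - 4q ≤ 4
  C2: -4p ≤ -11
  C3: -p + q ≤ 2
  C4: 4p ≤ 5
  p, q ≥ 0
C4 requires 4p ≤ 5, while C2 (-4p ≤ -11) is equivalent to 4p ≥ 11. Together they would need 11 ≤ 4p ≤ 5, which is impossible since 11 > 5. No point satisfies all constraints.

The feasible region is empty; the LP is infeasible.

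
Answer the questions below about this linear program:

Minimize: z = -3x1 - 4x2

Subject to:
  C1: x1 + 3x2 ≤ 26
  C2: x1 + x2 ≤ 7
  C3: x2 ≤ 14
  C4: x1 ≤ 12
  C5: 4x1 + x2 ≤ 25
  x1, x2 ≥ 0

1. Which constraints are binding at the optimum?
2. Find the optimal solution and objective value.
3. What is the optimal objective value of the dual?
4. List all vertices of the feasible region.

1. C2, x1 ≥ 0
2. x1 = 0, x2 = 7, z = -28
3. -28 (by strong duality, equal to the primal optimum)
4. (0, 0), (6.25, 0), (6, 1), (0, 7)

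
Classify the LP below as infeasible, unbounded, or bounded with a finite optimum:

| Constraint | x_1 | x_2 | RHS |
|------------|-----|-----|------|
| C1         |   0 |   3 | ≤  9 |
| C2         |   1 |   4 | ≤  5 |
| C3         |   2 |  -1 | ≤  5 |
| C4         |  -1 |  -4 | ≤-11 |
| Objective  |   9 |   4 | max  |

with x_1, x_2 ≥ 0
C2 requires x_1 + 4x_2 ≤ 5, while C4 (-x_1 - 4x_2 ≤ -11) is equivalent to x_1 + 4x_2 ≥ 11. Together they would need 11 ≤ x_1 + 4x_2 ≤ 5, which is impossible since 11 > 5. No point satisfies all constraints.

Infeasible: no point satisfies all constraints simultaneously.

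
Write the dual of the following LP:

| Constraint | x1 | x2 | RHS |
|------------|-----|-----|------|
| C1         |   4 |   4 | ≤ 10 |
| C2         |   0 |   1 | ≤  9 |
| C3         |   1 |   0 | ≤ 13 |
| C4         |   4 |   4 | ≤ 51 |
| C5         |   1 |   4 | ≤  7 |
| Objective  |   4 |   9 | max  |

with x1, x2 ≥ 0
Minimize: z = 10y1 + 9y2 + 13y3 + 51y4 + 7y5

Subject to:
  C1: -4y1 - y3 - 4y4 - y5 ≤ -4
  C2: -4y1 - y2 - 4y4 - 4y5 ≤ -9
  y1, y2, y3, y4, y5 ≥ 0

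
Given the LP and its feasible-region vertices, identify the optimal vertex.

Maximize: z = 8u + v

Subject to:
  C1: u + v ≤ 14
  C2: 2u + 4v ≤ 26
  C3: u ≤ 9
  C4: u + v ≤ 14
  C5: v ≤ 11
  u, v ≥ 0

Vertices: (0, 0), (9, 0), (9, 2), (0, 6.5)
(9, 2) with z = 74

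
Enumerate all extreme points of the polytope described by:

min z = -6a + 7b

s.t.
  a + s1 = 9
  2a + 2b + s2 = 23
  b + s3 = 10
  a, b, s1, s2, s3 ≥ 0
Each vertex is the intersection of two constraint boundaries that also satisfies all remaining constraints:
  a = 0 and b = 0 → (0, 0)
  a = 9 and b = 0 → (9, 0)
  a = 9 and 2a + 2b = 23 → (9, 2.5)
  2a + 2b = 23 and b = 10 → (1.5, 10)
  b = 10 and a = 0 → (0, 10)

Vertices: (0, 0), (9, 0), (9, 2.5), (1.5, 10), (0, 10)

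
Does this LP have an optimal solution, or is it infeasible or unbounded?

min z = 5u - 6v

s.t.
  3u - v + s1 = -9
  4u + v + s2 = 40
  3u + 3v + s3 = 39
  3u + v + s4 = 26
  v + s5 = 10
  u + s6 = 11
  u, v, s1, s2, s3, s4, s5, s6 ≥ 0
The point (0, 10) satisfies every constraint, so the LP is feasible; the constraints give u ≤ 11 and v ≤ 10, which with u, v ≥ 0 keep the feasible region inside a bounded box. A feasible, bounded LP attains a finite optimum at a vertex.

Evaluating z = 5u - 6v at each vertex:
  (0, 9): z = -54
  (0.3333, 10): z = -58.33
  (0, 10): z = -60

Feasible with finite optimum z* = -60 at (0, 10).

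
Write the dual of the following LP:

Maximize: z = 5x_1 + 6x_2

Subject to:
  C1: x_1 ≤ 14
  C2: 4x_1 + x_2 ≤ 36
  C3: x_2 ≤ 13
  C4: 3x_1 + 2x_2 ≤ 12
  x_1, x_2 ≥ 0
Minimize: z = 14y1 + 36y2 + 13y3 + 12y4

Subject to:
  C1: -y1 - 4y2 - 3y4 ≤ -5
  C2: -y2 - y3 - 2y4 ≤ -6
  y1, y2, y3, y4 ≥ 0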